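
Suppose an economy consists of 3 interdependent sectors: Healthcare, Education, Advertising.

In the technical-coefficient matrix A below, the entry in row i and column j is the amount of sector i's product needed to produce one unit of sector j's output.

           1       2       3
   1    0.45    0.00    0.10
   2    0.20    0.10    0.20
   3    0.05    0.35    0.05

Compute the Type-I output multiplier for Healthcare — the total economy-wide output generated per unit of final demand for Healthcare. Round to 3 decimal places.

I − A =
  [   0.55     0.00    -0.10]
  [  -0.20     0.90    -0.20]
  [  -0.05    -0.35     0.95]
Cofactors of I−A, C_ij = (−1)^(i+j)·(minor ij) (rows/columns in the sector order above):
  C_11 = (0.90)(0.95) − (-0.20)(-0.35) = 0.7850
  C_12 = −[(-0.20)(0.95) − (-0.20)(-0.05)] = 0.2000
  C_13 = (-0.20)(-0.35) − (0.90)(-0.05) = 0.1150
  C_21 = −[(0.00)(0.95) − (-0.10)(-0.35)] = 0.0350
  C_22 = (0.55)(0.95) − (-0.10)(-0.05) = 0.5175
  C_23 = −[(0.55)(-0.35) − (0.00)(-0.05)] = 0.1925
  C_31 = (0.00)(-0.20) − (-0.10)(0.90) = 0.0900
  C_32 = −[(0.55)(-0.20) − (-0.10)(-0.20)] = 0.1300
  C_33 = (0.55)(0.90) − (0.00)(-0.20) = 0.4950
det(I−A) = Σ_j (I−A)_1j·C_1j = (0.55)(0.7850) + (0.00)(0.2000) + (-0.10)(0.1150) = 0.42025
adj(I−A) = Cᵀ =
  [ 0.7850   0.0350   0.0900]
  [ 0.2000   0.5175   0.1300]
  [ 0.1150   0.1925   0.4950]
(I − A)⁻¹ = adj(I−A) / det(I−A) ≈
  [   1.8679     0.0833     0.2142]
  [   0.4759     1.2314     0.3093]
  [   0.2736     0.4581     1.1779]
The output multiplier for sector j is the column-j sum of the Leontief inverse (I − A)⁻¹ = adj(I−A) / det(I−A).
Column 1 of adj(I−A): (0.7850, 0.2000, 0.1150); det(I−A) = 0.42025.
m_1 = (0.7850 + 0.2000 + 0.1150) / 0.42025 = 1.10 / 0.42025 ≈ 2.617.

m_1 = 2.617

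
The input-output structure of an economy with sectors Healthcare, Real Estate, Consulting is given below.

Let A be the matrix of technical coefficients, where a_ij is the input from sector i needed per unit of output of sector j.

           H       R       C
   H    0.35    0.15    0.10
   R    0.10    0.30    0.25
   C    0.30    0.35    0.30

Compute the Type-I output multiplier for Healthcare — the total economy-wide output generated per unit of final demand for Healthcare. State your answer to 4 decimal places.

m_H = 3.6796

I − A =
  [   0.65    -0.15    -0.10]
  [  -0.10     0.70    -0.25]
  [  -0.30    -0.35     0.70]
Cofactors of I−A, C_ij = (−1)^(i+j)·(minor ij) (rows/columns in the sector order above):
  C_11 = (0.70)(0.70) − (-0.25)(-0.35) = 0.4025
  C_12 = −[(-0.10)(0.70) − (-0.25)(-0.30)] = 0.1450
  C_13 = (-0.10)(-0.35) − (0.70)(-0.30) = 0.2450
  C_21 = −[(-0.15)(0.70) − (-0.10)(-0.35)] = 0.1400
  C_22 = (0.65)(0.70) − (-0.10)(-0.30) = 0.4250
  C_23 = −[(0.65)(-0.35) − (-0.15)(-0.30)] = 0.2725
  C_31 = (-0.15)(-0.25) − (-0.10)(0.70) = 0.1075
  C_32 = −[(0.65)(-0.25) − (-0.10)(-0.10)] = 0.1725
  C_33 = (0.65)(0.70) − (-0.15)(-0.10) = 0.4400
det(I−A) = Σ_j (I−A)_1j·C_1j = (0.65)(0.4025) + (-0.15)(0.1450) + (-0.10)(0.2450) = 0.215375
adj(I−A) = Cᵀ =
  [ 0.4025   0.1400   0.1075]
  [ 0.1450   0.4250   0.1725]
  [ 0.2450   0.2725   0.4400]
(I − A)⁻¹ = adj(I−A) / det(I−A) ≈
  [   1.86883     0.65003     0.49913]
  [   0.67324     1.97330     0.80093]
  [   1.13755     1.26524     2.04295]
The output multiplier for sector j is the column-j sum of the Leontief inverse (I − A)⁻¹ = adj(I−A) / det(I−A).
Column H of adj(I−A): (0.4025, 0.1450, 0.2450); det(I−A) = 0.215375.
m_H = (0.4025 + 0.1450 + 0.2450) / 0.215375 = 0.7925 / 0.215375 ≈ 3.6796.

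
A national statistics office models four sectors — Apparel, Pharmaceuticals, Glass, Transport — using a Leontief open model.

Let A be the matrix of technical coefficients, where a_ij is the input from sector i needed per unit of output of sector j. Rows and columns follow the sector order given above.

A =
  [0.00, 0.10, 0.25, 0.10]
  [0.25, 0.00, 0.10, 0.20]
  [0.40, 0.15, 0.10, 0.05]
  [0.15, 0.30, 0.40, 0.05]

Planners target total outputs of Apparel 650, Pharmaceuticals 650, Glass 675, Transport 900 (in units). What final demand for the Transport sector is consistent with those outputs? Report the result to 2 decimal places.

d_T = 292.50

I − A =
  [   1.00    -0.10    -0.25    -0.10]
  [  -0.25     1.00    -0.10    -0.20]
  [  -0.40    -0.15     0.90    -0.05]
  [  -0.15    -0.30    -0.40     0.95]
d = (I − A) x:
  d_A = (+1.00)·650 + (-0.10)·650 + (-0.25)·675 + (-0.10)·900 = 326.25
  d_P = (-0.25)·650 + (+1.00)·650 + (-0.10)·675 + (-0.20)·900 = 240.00
  d_G = (-0.40)·650 + (-0.15)·650 + (+0.90)·675 + (-0.05)·900 = 205.00
  d_T = (-0.15)·650 + (-0.30)·650 + (-0.40)·675 + (+0.95)·900 = 292.50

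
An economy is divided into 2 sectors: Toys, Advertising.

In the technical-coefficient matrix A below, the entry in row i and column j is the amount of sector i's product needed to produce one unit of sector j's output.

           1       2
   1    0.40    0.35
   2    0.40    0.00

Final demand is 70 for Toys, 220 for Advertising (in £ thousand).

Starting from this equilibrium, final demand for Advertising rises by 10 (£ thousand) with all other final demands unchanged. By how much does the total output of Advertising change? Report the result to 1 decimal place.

Δx_2 = 13.0

I − A =
  [   0.60    -0.35]
  [  -0.40     1.00]
det(I−A) = (0.60)(1.00) − (-0.35)(-0.40) = 0.4600
adj(I−A) = [[1.00, 0.35], [0.40, 0.60]]
(I − A)⁻¹ = adj(I−A) / det(I−A) ≈
  [   2.1739     0.7609]
  [   0.8696     1.3043]
Δx = (I − A)⁻¹ Δd with Δd having +10 in the Advertising component and 0 elsewhere.
So Δx_2 = L_22 · (+10), where L_22 = adj(I−A)_22 / det(I−A) = 0.60 / 0.4600.
Δx_2 = 0.60 × (+10) / 0.4600 = 6.00 / 0.4600 ≈ 13.0.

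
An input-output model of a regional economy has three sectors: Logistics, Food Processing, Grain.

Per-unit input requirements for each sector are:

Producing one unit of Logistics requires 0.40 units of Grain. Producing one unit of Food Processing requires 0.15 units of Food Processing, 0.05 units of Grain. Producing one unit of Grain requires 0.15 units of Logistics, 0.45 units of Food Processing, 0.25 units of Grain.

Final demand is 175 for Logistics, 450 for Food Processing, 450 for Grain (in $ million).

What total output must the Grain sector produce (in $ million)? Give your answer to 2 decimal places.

x_3 = 823.58

I − A =
  [   1.00     0.00    -0.15]
  [   0.00     0.85    -0.45]
  [  -0.40    -0.05     0.75]
Cofactors of I−A, C_ij = (−1)^(i+j)·(minor ij) (rows/columns in the sector order above):
  C_11 = (0.85)(0.75) − (-0.45)(-0.05) = 0.6150
  C_12 = −[(0.00)(0.75) − (-0.45)(-0.40)] = 0.1800
  C_13 = (0.00)(-0.05) − (0.85)(-0.40) = 0.3400
  C_21 = −[(0.00)(0.75) − (-0.15)(-0.05)] = 0.0075
  C_22 = (1.00)(0.75) − (-0.15)(-0.40) = 0.6900
  C_23 = −[(1.00)(-0.05) − (0.00)(-0.40)] = 0.0500
  C_31 = (0.00)(-0.45) − (-0.15)(0.85) = 0.1275
  C_32 = −[(1.00)(-0.45) − (-0.15)(0.00)] = 0.4500
  C_33 = (1.00)(0.85) − (0.00)(0.00) = 0.8500
det(I−A) = Σ_j (I−A)_1j·C_1j = (1.00)(0.6150) + (0.00)(0.1800) + (-0.15)(0.3400) = 0.5640
adj(I−A) = Cᵀ =
  [ 0.6150   0.0075   0.1275]
  [ 0.1800   0.6900   0.4500]
  [ 0.3400   0.0500   0.8500]
(I − A)⁻¹ = adj(I−A) / det(I−A) ≈
  [   1.0904     0.0133     0.2261]
  [   0.3191     1.2234     0.7979]
  [   0.6028     0.0887     1.5071]
x = (I − A)⁻¹ d = adj(I−A)·d / det(I−A), with det(I−A) = 0.5640:
  x_1 = (0.6150·175 + 0.0075·450 + 0.1275·450) / 0.5640 = 168.375 / 0.5640 ≈ 298.54
  x_2 = (0.1800·175 + 0.6900·450 + 0.4500·450) / 0.5640 = 544.50 / 0.5640 ≈ 965.43
  x_3 = (0.3400·175 + 0.0500·450 + 0.8500·450) / 0.5640 = 464.50 / 0.5640 ≈ 823.58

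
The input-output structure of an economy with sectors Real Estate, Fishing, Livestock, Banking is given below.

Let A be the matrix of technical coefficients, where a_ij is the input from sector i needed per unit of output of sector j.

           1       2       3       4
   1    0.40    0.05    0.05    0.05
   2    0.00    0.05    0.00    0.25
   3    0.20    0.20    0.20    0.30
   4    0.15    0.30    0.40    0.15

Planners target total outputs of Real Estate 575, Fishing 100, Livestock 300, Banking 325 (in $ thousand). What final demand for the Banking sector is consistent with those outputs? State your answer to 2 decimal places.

d_4 = 40.00

I − A =
  [   0.60    -0.05    -0.05    -0.05]
  [   0.00     0.95     0.00    -0.25]
  [  -0.20    -0.20     0.80    -0.30]
  [  -0.15    -0.30    -0.40     0.85]
d = (I − A) x:
  d_1 = (+0.60)·575 + (-0.05)·100 + (-0.05)·300 + (-0.05)·325 = 308.75
  d_2 = (+0.00)·575 + (+0.95)·100 + (+0.00)·300 + (-0.25)·325 = 13.75
  d_3 = (-0.20)·575 + (-0.20)·100 + (+0.80)·300 + (-0.30)·325 = 7.50
  d_4 = (-0.15)·575 + (-0.30)·100 + (-0.40)·300 + (+0.85)·325 = 40.00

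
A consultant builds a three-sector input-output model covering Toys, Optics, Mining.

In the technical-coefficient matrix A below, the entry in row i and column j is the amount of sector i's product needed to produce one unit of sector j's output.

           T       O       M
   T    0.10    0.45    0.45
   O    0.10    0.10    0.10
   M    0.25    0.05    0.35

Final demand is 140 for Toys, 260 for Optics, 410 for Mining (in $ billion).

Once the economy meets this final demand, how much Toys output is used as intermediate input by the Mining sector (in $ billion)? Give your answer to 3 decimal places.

I − A =
  [   0.90    -0.45    -0.45]
  [  -0.10     0.90    -0.10]
  [  -0.25    -0.05     0.65]
Cofactors of I−A, C_ij = (−1)^(i+j)·(minor ij) (rows/columns in the sector order above):
  C_11 = (0.90)(0.65) − (-0.10)(-0.05) = 0.5800
  C_12 = −[(-0.10)(0.65) − (-0.10)(-0.25)] = 0.0900
  C_13 = (-0.10)(-0.05) − (0.90)(-0.25) = 0.2300
  C_21 = −[(-0.45)(0.65) − (-0.45)(-0.05)] = 0.3150
  C_22 = (0.90)(0.65) − (-0.45)(-0.25) = 0.4725
  C_23 = −[(0.90)(-0.05) − (-0.45)(-0.25)] = 0.1575
  C_31 = (-0.45)(-0.10) − (-0.45)(0.90) = 0.4500
  C_32 = −[(0.90)(-0.10) − (-0.45)(-0.10)] = 0.1350
  C_33 = (0.90)(0.90) − (-0.45)(-0.10) = 0.7650
det(I−A) = Σ_j (I−A)_1j·C_1j = (0.90)(0.5800) + (-0.45)(0.0900) + (-0.45)(0.2300) = 0.3780
adj(I−A) = Cᵀ =
  [ 0.5800   0.3150   0.4500]
  [ 0.0900   0.4725   0.1350]
  [ 0.2300   0.1575   0.7650]
(I − A)⁻¹ = adj(I−A) / det(I−A) ≈
  [   1.5344     0.8333     1.1905]
  [   0.2381     1.2500     0.3571]
  [   0.6085     0.4167     2.0238]
First solve x = (I − A)⁻¹ d = adj(I−A)·d / det(I−A); in particular x_M = (0.2300·140 + 0.1575·260 + 0.7650·410) / 0.3780 = 386.80 / 0.3780 ≈ 1023.28042.
Intermediate flow from T to M: z_TM = a_TM · x_M = 0.45 × 386.80 / 0.3780 = 174.06 / 0.3780 ≈ 460.476.

z_TM = 460.476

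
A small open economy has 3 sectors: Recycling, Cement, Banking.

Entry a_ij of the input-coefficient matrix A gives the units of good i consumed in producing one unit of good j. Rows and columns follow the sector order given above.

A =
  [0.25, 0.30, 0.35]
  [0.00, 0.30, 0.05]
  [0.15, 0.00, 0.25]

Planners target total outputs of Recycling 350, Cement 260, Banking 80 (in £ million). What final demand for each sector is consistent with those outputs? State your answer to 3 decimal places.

I − A =
  [   0.75    -0.30    -0.35]
  [   0.00     0.70    -0.05]
  [  -0.15     0.00     0.75]
d = (I − A) x:
  d_1 = (+0.75)·350 + (-0.30)·260 + (-0.35)·80 = 156.500
  d_2 = (+0.00)·350 + (+0.70)·260 + (-0.05)·80 = 178.000
  d_3 = (-0.15)·350 + (+0.00)·260 + (+0.75)·80 = 7.500

d_1 = 156.500, d_2 = 178.000, d_3 = 7.500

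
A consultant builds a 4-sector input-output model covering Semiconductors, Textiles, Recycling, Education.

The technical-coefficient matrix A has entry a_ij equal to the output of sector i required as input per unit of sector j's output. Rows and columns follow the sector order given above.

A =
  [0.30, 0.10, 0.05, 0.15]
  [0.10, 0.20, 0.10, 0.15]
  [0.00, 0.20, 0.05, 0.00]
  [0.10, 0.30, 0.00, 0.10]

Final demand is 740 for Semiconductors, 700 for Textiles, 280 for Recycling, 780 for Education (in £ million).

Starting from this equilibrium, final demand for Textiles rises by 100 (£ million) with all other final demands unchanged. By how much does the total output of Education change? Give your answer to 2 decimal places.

I − A =
  [   0.70    -0.10    -0.05    -0.15]
  [  -0.10     0.80    -0.10    -0.15]
  [   0.00    -0.20     0.95     0.00]
  [  -0.10    -0.30     0.00     0.90]
Compute the cofactors C_ij = (−1)^(i+j)·(3×3 minor ij) of I−A; the adjugate is their transpose:
adj(I−A) = Cᵀ =
  [ 0.62325   0.13725   0.04725   0.12675]
  [ 0.09975   0.58425   0.06675   0.11400]
  [ 0.02100   0.12300   0.44550   0.02400]
  [ 0.10250   0.21000   0.02750   0.50750]
det(I−A) = Σ_j (I−A)_1j·C_1j = (0.70)(0.62325) + (-0.10)(0.09975) + (-0.05)(0.02100) + (-0.15)(0.10250) = 0.409875
(I − A)⁻¹ = adj(I−A) / det(I−A) ≈
  [   1.5206     0.3349     0.1153     0.3092]
  [   0.2434     1.4254     0.1629     0.2781]
  [   0.0512     0.3001     1.0869     0.0586]
  [   0.2501     0.5124     0.0671     1.2382]
Δx = (I − A)⁻¹ Δd with Δd having +100 in the Textiles component and 0 elsewhere.
So Δx_E = L_ET · (+100), where L_ET = adj(I−A)_ET / det(I−A) = 0.21000 / 0.409875.
Δx_E = 0.21000 × (+100) / 0.409875 = 21.00 / 0.409875 ≈ 51.24.

Δx_E = 51.24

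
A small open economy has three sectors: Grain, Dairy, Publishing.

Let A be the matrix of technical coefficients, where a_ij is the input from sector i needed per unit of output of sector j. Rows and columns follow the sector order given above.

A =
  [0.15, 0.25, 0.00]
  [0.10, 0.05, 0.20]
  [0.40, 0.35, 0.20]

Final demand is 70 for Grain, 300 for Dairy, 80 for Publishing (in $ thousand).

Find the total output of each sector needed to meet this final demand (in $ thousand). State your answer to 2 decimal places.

I − A =
  [   0.85    -0.25     0.00]
  [  -0.10     0.95    -0.20]
  [  -0.40    -0.35     0.80]
Cofactors of I−A, C_ij = (−1)^(i+j)·(minor ij) (rows/columns in the sector order above):
  C_11 = (0.95)(0.80) − (-0.20)(-0.35) = 0.6900
  C_12 = −[(-0.10)(0.80) − (-0.20)(-0.40)] = 0.1600
  C_13 = (-0.10)(-0.35) − (0.95)(-0.40) = 0.4150
  C_21 = −[(-0.25)(0.80) − (0.00)(-0.35)] = 0.2000
  C_22 = (0.85)(0.80) − (0.00)(-0.40) = 0.6800
  C_23 = −[(0.85)(-0.35) − (-0.25)(-0.40)] = 0.3975
  C_31 = (-0.25)(-0.20) − (0.00)(0.95) = 0.0500
  C_32 = −[(0.85)(-0.20) − (0.00)(-0.10)] = 0.1700
  C_33 = (0.85)(0.95) − (-0.25)(-0.10) = 0.7825
det(I−A) = Σ_j (I−A)_1j·C_1j = (0.85)(0.6900) + (-0.25)(0.1600) + (0.00)(0.4150) = 0.5465
adj(I−A) = Cᵀ =
  [ 0.6900   0.2000   0.0500]
  [ 0.1600   0.6800   0.1700]
  [ 0.4150   0.3975   0.7825]
(I − A)⁻¹ = adj(I−A) / det(I−A) ≈
  [   1.2626     0.3660     0.0915]
  [   0.2928     1.2443     0.3111]
  [   0.7594     0.7274     1.4318]
x = (I − A)⁻¹ d = adj(I−A)·d / det(I−A), with det(I−A) = 0.5465:
  x_1 = (0.6900·70 + 0.2000·300 + 0.0500·80) / 0.5465 = 112.30 / 0.5465 ≈ 205.49
  x_2 = (0.1600·70 + 0.6800·300 + 0.1700·80) / 0.5465 = 228.80 / 0.5465 ≈ 418.66
  x_3 = (0.4150·70 + 0.3975·300 + 0.7825·80) / 0.5465 = 210.90 / 0.5465 ≈ 385.91

x_1 = 205.49, x_2 = 418.66, x_3 = 385.91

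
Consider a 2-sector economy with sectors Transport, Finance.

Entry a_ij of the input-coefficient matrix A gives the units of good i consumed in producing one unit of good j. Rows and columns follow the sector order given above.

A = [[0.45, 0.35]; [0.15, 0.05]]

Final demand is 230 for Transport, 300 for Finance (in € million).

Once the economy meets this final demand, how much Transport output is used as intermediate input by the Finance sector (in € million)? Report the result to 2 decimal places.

I − A =
  [   0.55    -0.35]
  [  -0.15     0.95]
det(I−A) = (0.55)(0.95) − (-0.35)(-0.15) = 0.4700
adj(I−A) = [[0.95, 0.35], [0.15, 0.55]]
(I − A)⁻¹ = adj(I−A) / det(I−A) ≈
  [   2.0213     0.7447]
  [   0.3191     1.1702]
First solve x = (I − A)⁻¹ d = adj(I−A)·d / det(I−A); in particular x_F = (0.15·230 + 0.55·300) / 0.4700 = 199.50 / 0.4700 ≈ 424.4681.
Intermediate flow from T to F: z_TF = a_TF · x_F = 0.35 × 199.50 / 0.4700 = 69.825 / 0.4700 ≈ 148.56.

z_TF = 148.56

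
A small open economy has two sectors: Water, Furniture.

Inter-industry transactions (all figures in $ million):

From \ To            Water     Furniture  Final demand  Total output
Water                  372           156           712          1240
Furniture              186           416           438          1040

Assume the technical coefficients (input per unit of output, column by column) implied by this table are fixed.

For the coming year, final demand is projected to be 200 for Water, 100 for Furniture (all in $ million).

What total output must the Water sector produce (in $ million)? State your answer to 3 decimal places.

Technical coefficients a_ij = z_ij / X_j:
  a_11 = 372/1240 = 0.30, a_21 = 186/1240 = 0.15
  a_12 = 156/1040 = 0.15, a_22 = 416/1040 = 0.40
I − A =
  [   0.70    -0.15]
  [  -0.15     0.60]
det(I−A) = (0.70)(0.60) − (-0.15)(-0.15) = 0.3975
adj(I−A) = [[0.60, 0.15], [0.15, 0.70]]
(I − A)⁻¹ = adj(I−A) / det(I−A) ≈
  [   1.5094     0.3774]
  [   0.3774     1.7610]
x = (I − A)⁻¹ d = adj(I−A)·d / det(I−A), with det(I−A) = 0.3975:
  x_1 = (0.60·200 + 0.15·100) / 0.3975 = 135.00 / 0.3975 ≈ 339.623
  x_2 = (0.15·200 + 0.70·100) / 0.3975 = 100.00 / 0.3975 ≈ 251.572

x_1 = 339.623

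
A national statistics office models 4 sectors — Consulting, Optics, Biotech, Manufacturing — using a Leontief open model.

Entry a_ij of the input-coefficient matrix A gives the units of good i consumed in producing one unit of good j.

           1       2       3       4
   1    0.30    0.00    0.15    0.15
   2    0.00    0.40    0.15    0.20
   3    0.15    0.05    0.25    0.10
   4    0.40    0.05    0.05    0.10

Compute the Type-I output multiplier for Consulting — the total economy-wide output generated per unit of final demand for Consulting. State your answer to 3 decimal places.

I − A =
  [   0.70     0.00    -0.15    -0.15]
  [   0.00     0.60    -0.15    -0.20]
  [  -0.15    -0.05     0.75    -0.10]
  [  -0.40    -0.05    -0.05     0.90]
Compute the cofactors C_ij = (−1)^(i+j)·(3×3 minor ij) of I−A; the adjugate is their transpose:
adj(I−A) = Cᵀ =
  [ 0.386500   0.013500   0.085125   0.076875]
  [ 0.087750   0.396625   0.104500   0.114375]
  [ 0.107500   0.033125   0.335000   0.062500]
  [ 0.182625   0.029875   0.062250   0.296250]
det(I−A) = Σ_j (I−A)_1j·C_1j = (0.70)(0.386500) + (0.00)(0.087750) + (-0.15)(0.107500) + (-0.15)(0.182625) = 0.22703125
(I − A)⁻¹ = adj(I−A) / det(I−A) ≈
  [   1.7024     0.0595     0.3749     0.3386]
  [   0.3865     1.7470     0.4603     0.5038]
  [   0.4735     0.1459     1.4756     0.2753]
  [   0.8044     0.1316     0.2742     1.3049]
The output multiplier for sector j is the column-j sum of the Leontief inverse (I − A)⁻¹ = adj(I−A) / det(I−A).
Column 1 of adj(I−A): (0.386500, 0.087750, 0.107500, 0.182625); det(I−A) = 0.22703125.
m_1 = (0.386500 + 0.087750 + 0.107500 + 0.182625) / 0.22703125 = 0.764375 / 0.22703125 ≈ 3.367.

m_1 = 3.367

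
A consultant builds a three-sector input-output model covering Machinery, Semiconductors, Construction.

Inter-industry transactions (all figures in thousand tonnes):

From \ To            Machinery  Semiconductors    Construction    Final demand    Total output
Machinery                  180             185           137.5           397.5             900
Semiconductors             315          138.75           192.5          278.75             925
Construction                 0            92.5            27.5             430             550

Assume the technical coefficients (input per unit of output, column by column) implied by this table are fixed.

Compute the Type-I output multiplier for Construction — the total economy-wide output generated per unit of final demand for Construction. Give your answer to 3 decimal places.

m_C = 2.322

Technical coefficients a_ij = z_ij / X_j:
  a_MM = 180/900 = 0.20, a_SM = 315/900 = 0.35, a_CM = 0/900 = 0.00
  a_MS = 185/925 = 0.20, a_SS = 138.75/925 = 0.15, a_CS = 92.5/925 = 0.10
  a_MC = 137.5/550 = 0.25, a_SC = 192.5/550 = 0.35, a_CC = 27.5/550 = 0.05
I − A =
  [   0.80    -0.20    -0.25]
  [  -0.35     0.85    -0.35]
  [   0.00    -0.10     0.95]
Cofactors of I−A, C_ij = (−1)^(i+j)·(minor ij) (rows/columns in the sector order above):
  C_11 = (0.85)(0.95) − (-0.35)(-0.10) = 0.7725
  C_12 = −[(-0.35)(0.95) − (-0.35)(0.00)] = 0.3325
  C_13 = (-0.35)(-0.10) − (0.85)(0.00) = 0.0350
  C_21 = −[(-0.20)(0.95) − (-0.25)(-0.10)] = 0.2150
  C_22 = (0.80)(0.95) − (-0.25)(0.00) = 0.7600
  C_23 = −[(0.80)(-0.10) − (-0.20)(0.00)] = 0.0800
  C_31 = (-0.20)(-0.35) − (-0.25)(0.85) = 0.2825
  C_32 = −[(0.80)(-0.35) − (-0.25)(-0.35)] = 0.3675
  C_33 = (0.80)(0.85) − (-0.20)(-0.35) = 0.6100
det(I−A) = Σ_j (I−A)_1j·C_1j = (0.80)(0.7725) + (-0.20)(0.3325) + (-0.25)(0.0350) = 0.54275
adj(I−A) = Cᵀ =
  [ 0.7725   0.2150   0.2825]
  [ 0.3325   0.7600   0.3675]
  [ 0.0350   0.0800   0.6100]
(I − A)⁻¹ = adj(I−A) / det(I−A) ≈
  [   1.4233     0.3961     0.5205]
  [   0.6126     1.4003     0.6771]
  [   0.0645     0.1474     1.1239]
The output multiplier for sector j is the column-j sum of the Leontief inverse (I − A)⁻¹ = adj(I−A) / det(I−A).
Column C of adj(I−A): (0.2825, 0.3675, 0.6100); det(I−A) = 0.54275.
m_C = (0.2825 + 0.3675 + 0.6100) / 0.54275 = 1.26 / 0.54275 ≈ 2.322.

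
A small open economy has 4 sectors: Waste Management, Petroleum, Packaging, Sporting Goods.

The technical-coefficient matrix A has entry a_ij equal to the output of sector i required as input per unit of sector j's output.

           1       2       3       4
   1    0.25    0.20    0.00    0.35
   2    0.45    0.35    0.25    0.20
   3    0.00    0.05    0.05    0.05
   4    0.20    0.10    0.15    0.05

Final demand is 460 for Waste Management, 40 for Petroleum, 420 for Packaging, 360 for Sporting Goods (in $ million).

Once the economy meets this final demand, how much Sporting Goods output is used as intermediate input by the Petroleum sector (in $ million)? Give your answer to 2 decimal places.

I − A =
  [   0.75    -0.20     0.00    -0.35]
  [  -0.45     0.65    -0.25    -0.20]
  [   0.00    -0.05     0.95    -0.05]
  [  -0.20    -0.10    -0.15     0.95]
Compute the cofactors C_ij = (−1)^(i+j)·(3×3 minor ij) of I−A; the adjugate is their transpose:
adj(I−A) = Cᵀ =
  [ 0.548125   0.214875   0.096375   0.252250]
  [ 0.443250   0.604750   0.206750   0.301500]
  [ 0.032125   0.037875   0.293375   0.035250]
  [ 0.167125   0.114875   0.088375   0.368250]
det(I−A) = Σ_j (I−A)_1j·C_1j = (0.75)(0.548125) + (-0.20)(0.443250) + (0.00)(0.032125) + (-0.35)(0.167125) = 0.26395
(I − A)⁻¹ = adj(I−A) / det(I−A) ≈
  [   2.0766     0.8141     0.3651     0.9557]
  [   1.6793     2.2912     0.7833     1.1423]
  [   0.1217     0.1435     1.1115     0.1335]
  [   0.6332     0.4352     0.3348     1.3952]
First solve x = (I − A)⁻¹ d = adj(I−A)·d / det(I−A); in particular x_2 = (0.443250·460 + 0.604750·40 + 0.206750·420 + 0.301500·360) / 0.26395 = 423.46 / 0.26395 ≈ 1604.3190.
Intermediate flow from 4 to 2: z_42 = a_42 · x_2 = 0.10 × 423.46 / 0.26395 = 42.346 / 0.26395 ≈ 160.43.

z_42 = 160.43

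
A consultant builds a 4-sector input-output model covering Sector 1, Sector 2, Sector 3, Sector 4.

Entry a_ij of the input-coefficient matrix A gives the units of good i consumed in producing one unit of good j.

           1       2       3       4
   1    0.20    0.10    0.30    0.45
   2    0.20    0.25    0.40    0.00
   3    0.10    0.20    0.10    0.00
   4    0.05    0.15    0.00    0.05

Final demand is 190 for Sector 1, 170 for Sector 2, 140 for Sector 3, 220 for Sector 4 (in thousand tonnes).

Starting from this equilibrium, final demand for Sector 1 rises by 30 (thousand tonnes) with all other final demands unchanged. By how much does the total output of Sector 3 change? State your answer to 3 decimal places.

Δx_3 = 8.851

I − A =
  [   0.80    -0.10    -0.30    -0.45]
  [  -0.20     0.75    -0.40     0.00]
  [  -0.10    -0.20     0.90     0.00]
  [  -0.05    -0.15     0.00     0.95]
Compute the cofactors C_ij = (−1)^(i+j)·(3×3 minor ij) of I−A; the adjugate is their transpose:
adj(I−A) = Cᵀ =
  [ 0.565250   0.203250   0.278750   0.267750]
  [ 0.209000   0.635250   0.352000   0.099000]
  [ 0.109250   0.163750   0.520625   0.051750]
  [ 0.062750   0.111000   0.070250   0.419500]
det(I−A) = Σ_j (I−A)_1j·C_1j = (0.80)(0.565250) + (-0.10)(0.209000) + (-0.30)(0.109250) + (-0.45)(0.062750) = 0.3702875
(I − A)⁻¹ = adj(I−A) / det(I−A) ≈
  [   1.5265     0.5489     0.7528     0.7231]
  [   0.5644     1.7156     0.9506     0.2674]
  [   0.2950     0.4422     1.4060     0.1398]
  [   0.1695     0.2998     0.1897     1.1329]
Δx = (I − A)⁻¹ Δd with Δd having +30 in the Sector 1 component and 0 elsewhere.
So Δx_3 = L_31 · (+30), where L_31 = adj(I−A)_31 / det(I−A) = 0.109250 / 0.3702875.
Δx_3 = 0.109250 × (+30) / 0.3702875 = 3.2775 / 0.3702875 ≈ 8.851.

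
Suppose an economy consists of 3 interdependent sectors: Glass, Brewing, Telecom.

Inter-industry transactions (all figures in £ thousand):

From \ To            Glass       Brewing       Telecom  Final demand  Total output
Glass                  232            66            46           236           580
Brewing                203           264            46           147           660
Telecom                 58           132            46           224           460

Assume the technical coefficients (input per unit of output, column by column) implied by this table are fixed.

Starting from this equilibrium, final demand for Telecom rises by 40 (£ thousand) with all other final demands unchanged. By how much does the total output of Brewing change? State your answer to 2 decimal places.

Δx_2 = 14.26

Technical coefficients a_ij = z_ij / X_j:
  a_11 = 232/580 = 0.40, a_21 = 203/580 = 0.35, a_31 = 58/580 = 0.10
  a_12 = 66/660 = 0.10, a_22 = 264/660 = 0.40, a_32 = 132/660 = 0.20
  a_13 = 46/460 = 0.10, a_23 = 46/460 = 0.10, a_33 = 46/460 = 0.10
I − A =
  [   0.60    -0.10    -0.10]
  [  -0.35     0.60    -0.10]
  [  -0.10    -0.20     0.90]
Cofactors of I−A, C_ij = (−1)^(i+j)·(minor ij) (rows/columns in the sector order above):
  C_11 = (0.60)(0.90) − (-0.10)(-0.20) = 0.5200
  C_12 = −[(-0.35)(0.90) − (-0.10)(-0.10)] = 0.3250
  C_13 = (-0.35)(-0.20) − (0.60)(-0.10) = 0.1300
  C_21 = −[(-0.10)(0.90) − (-0.10)(-0.20)] = 0.1100
  C_22 = (0.60)(0.90) − (-0.10)(-0.10) = 0.5300
  C_23 = −[(0.60)(-0.20) − (-0.10)(-0.10)] = 0.1300
  C_31 = (-0.10)(-0.10) − (-0.10)(0.60) = 0.0700
  C_32 = −[(0.60)(-0.10) − (-0.10)(-0.35)] = 0.0950
  C_33 = (0.60)(0.60) − (-0.10)(-0.35) = 0.3250
det(I−A) = Σ_j (I−A)_1j·C_1j = (0.60)(0.5200) + (-0.10)(0.3250) + (-0.10)(0.1300) = 0.2665
adj(I−A) = Cᵀ =
  [ 0.5200   0.1100   0.0700]
  [ 0.3250   0.5300   0.0950]
  [ 0.1300   0.1300   0.3250]
(I − A)⁻¹ = adj(I−A) / det(I−A) ≈
  [   1.9512     0.4128     0.2627]
  [   1.2195     1.9887     0.3565]
  [   0.4878     0.4878     1.2195]
Δx = (I − A)⁻¹ Δd with Δd having +40 in the Telecom component and 0 elsewhere.
So Δx_2 = L_23 · (+40), where L_23 = adj(I−A)_23 / det(I−A) = 0.0950 / 0.2665.
Δx_2 = 0.0950 × (+40) / 0.2665 = 3.80 / 0.2665 ≈ 14.26.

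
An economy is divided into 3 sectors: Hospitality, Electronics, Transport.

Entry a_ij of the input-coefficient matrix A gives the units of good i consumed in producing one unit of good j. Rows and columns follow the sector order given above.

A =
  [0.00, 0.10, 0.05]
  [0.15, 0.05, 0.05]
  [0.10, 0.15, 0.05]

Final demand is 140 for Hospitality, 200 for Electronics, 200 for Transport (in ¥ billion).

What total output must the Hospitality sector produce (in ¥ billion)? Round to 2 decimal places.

I − A =
  [   1.00    -0.10    -0.05]
  [  -0.15     0.95    -0.05]
  [  -0.10    -0.15     0.95]
Cofactors of I−A, C_ij = (−1)^(i+j)·(minor ij) (rows/columns in the sector order above):
  C_11 = (0.95)(0.95) − (-0.05)(-0.15) = 0.8950
  C_12 = −[(-0.15)(0.95) − (-0.05)(-0.10)] = 0.1475
  C_13 = (-0.15)(-0.15) − (0.95)(-0.10) = 0.1175
  C_21 = −[(-0.10)(0.95) − (-0.05)(-0.15)] = 0.1025
  C_22 = (1.00)(0.95) − (-0.05)(-0.10) = 0.9450
  C_23 = −[(1.00)(-0.15) − (-0.10)(-0.10)] = 0.1600
  C_31 = (-0.10)(-0.05) − (-0.05)(0.95) = 0.0525
  C_32 = −[(1.00)(-0.05) − (-0.05)(-0.15)] = 0.0575
  C_33 = (1.00)(0.95) − (-0.10)(-0.15) = 0.9350
det(I−A) = Σ_j (I−A)_1j·C_1j = (1.00)(0.8950) + (-0.10)(0.1475) + (-0.05)(0.1175) = 0.874375
adj(I−A) = Cᵀ =
  [ 0.8950   0.1025   0.0525]
  [ 0.1475   0.9450   0.0575]
  [ 0.1175   0.1600   0.9350]
(I − A)⁻¹ = adj(I−A) / det(I−A) ≈
  [   1.0236     0.1172     0.0600]
  [   0.1687     1.0808     0.0658]
  [   0.1344     0.1830     1.0693]
x = (I − A)⁻¹ d = adj(I−A)·d / det(I−A), with det(I−A) = 0.874375:
  x_1 = (0.8950·140 + 0.1025·200 + 0.0525·200) / 0.874375 = 156.30 / 0.874375 ≈ 178.76
  x_2 = (0.1475·140 + 0.9450·200 + 0.0575·200) / 0.874375 = 221.15 / 0.874375 ≈ 252.92
  x_3 = (0.1175·140 + 0.1600·200 + 0.9350·200) / 0.874375 = 235.45 / 0.874375 ≈ 269.28

x_1 = 178.76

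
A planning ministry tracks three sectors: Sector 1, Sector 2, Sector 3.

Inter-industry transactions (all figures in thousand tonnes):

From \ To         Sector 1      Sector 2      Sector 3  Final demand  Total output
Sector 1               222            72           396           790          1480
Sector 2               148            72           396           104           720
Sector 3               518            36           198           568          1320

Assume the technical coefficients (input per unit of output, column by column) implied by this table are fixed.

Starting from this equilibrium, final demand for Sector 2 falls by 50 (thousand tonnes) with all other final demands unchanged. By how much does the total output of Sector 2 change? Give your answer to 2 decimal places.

Δx_2 = -59.09

Technical coefficients a_ij = z_ij / X_j:
  a_11 = 222/1480 = 0.15, a_21 = 148/1480 = 0.10, a_31 = 518/1480 = 0.35
  a_12 = 72/720 = 0.10, a_22 = 72/720 = 0.10, a_32 = 36/720 = 0.05
  a_13 = 396/1320 = 0.30, a_23 = 396/1320 = 0.30, a_33 = 198/1320 = 0.15
I − A =
  [   0.85    -0.10    -0.30]
  [  -0.10     0.90    -0.30]
  [  -0.35    -0.05     0.85]
Cofactors of I−A, C_ij = (−1)^(i+j)·(minor ij) (rows/columns in the sector order above):
  C_11 = (0.90)(0.85) − (-0.30)(-0.05) = 0.7500
  C_12 = −[(-0.10)(0.85) − (-0.30)(-0.35)] = 0.1900
  C_13 = (-0.10)(-0.05) − (0.90)(-0.35) = 0.3200
  C_21 = −[(-0.10)(0.85) − (-0.30)(-0.05)] = 0.1000
  C_22 = (0.85)(0.85) − (-0.30)(-0.35) = 0.6175
  C_23 = −[(0.85)(-0.05) − (-0.10)(-0.35)] = 0.0775
  C_31 = (-0.10)(-0.30) − (-0.30)(0.90) = 0.3000
  C_32 = −[(0.85)(-0.30) − (-0.30)(-0.10)] = 0.2850
  C_33 = (0.85)(0.90) − (-0.10)(-0.10) = 0.7550
det(I−A) = Σ_j (I−A)_1j·C_1j = (0.85)(0.7500) + (-0.10)(0.1900) + (-0.30)(0.3200) = 0.5225
adj(I−A) = Cᵀ =
  [ 0.7500   0.1000   0.3000]
  [ 0.1900   0.6175   0.2850]
  [ 0.3200   0.0775   0.7550]
(I − A)⁻¹ = adj(I−A) / det(I−A) ≈
  [   1.4354     0.1914     0.5742]
  [   0.3636     1.1818     0.5455]
  [   0.6124     0.1483     1.4450]
Δx = (I − A)⁻¹ Δd with Δd having -50 in the Sector 2 component and 0 elsewhere.
So Δx_2 = L_22 · (-50), where L_22 = adj(I−A)_22 / det(I−A) = 0.6175 / 0.5225.
Δx_2 = 0.6175 × (-50) / 0.5225 = -30.875 / 0.5225 ≈ -59.09.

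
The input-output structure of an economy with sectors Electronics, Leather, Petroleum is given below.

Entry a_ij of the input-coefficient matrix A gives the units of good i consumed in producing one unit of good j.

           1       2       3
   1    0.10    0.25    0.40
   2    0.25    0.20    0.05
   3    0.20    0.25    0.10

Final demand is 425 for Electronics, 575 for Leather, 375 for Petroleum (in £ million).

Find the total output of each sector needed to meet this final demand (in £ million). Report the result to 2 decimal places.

x_1 = 1252.04, x_2 = 1173.82, x_3 = 1020.96

I − A =
  [   0.90    -0.25    -0.40]
  [  -0.25     0.80    -0.05]
  [  -0.20    -0.25     0.90]
Cofactors of I−A, C_ij = (−1)^(i+j)·(minor ij) (rows/columns in the sector order above):
  C_11 = (0.80)(0.90) − (-0.05)(-0.25) = 0.7075
  C_12 = −[(-0.25)(0.90) − (-0.05)(-0.20)] = 0.2350
  C_13 = (-0.25)(-0.25) − (0.80)(-0.20) = 0.2225
  C_21 = −[(-0.25)(0.90) − (-0.40)(-0.25)] = 0.3250
  C_22 = (0.90)(0.90) − (-0.40)(-0.20) = 0.7300
  C_23 = −[(0.90)(-0.25) − (-0.25)(-0.20)] = 0.2750
  C_31 = (-0.25)(-0.05) − (-0.40)(0.80) = 0.3325
  C_32 = −[(0.90)(-0.05) − (-0.40)(-0.25)] = 0.1450
  C_33 = (0.90)(0.80) − (-0.25)(-0.25) = 0.6575
det(I−A) = Σ_j (I−A)_1j·C_1j = (0.90)(0.7075) + (-0.25)(0.2350) + (-0.40)(0.2225) = 0.4890
adj(I−A) = Cᵀ =
  [ 0.7075   0.3250   0.3325]
  [ 0.2350   0.7300   0.1450]
  [ 0.2225   0.2750   0.6575]
(I − A)⁻¹ = adj(I−A) / det(I−A) ≈
  [   1.4468     0.6646     0.6800]
  [   0.4806     1.4928     0.2965]
  [   0.4550     0.5624     1.3446]
x = (I − A)⁻¹ d = adj(I−A)·d / det(I−A), with det(I−A) = 0.4890:
  x_1 = (0.7075·425 + 0.3250·575 + 0.3325·375) / 0.4890 = 612.25 / 0.4890 ≈ 1252.04
  x_2 = (0.2350·425 + 0.7300·575 + 0.1450·375) / 0.4890 = 574.00 / 0.4890 ≈ 1173.82
  x_3 = (0.2225·425 + 0.2750·575 + 0.6575·375) / 0.4890 = 499.25 / 0.4890 ≈ 1020.96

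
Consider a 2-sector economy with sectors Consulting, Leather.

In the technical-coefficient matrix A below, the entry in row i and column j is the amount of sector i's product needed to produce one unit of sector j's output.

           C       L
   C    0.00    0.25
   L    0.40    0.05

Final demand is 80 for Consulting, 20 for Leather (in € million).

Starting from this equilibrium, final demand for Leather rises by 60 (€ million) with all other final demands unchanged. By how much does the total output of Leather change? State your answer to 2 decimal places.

I − A =
  [   1.00    -0.25]
  [  -0.40     0.95]
det(I−A) = (1.00)(0.95) − (-0.25)(-0.40) = 0.8500
adj(I−A) = [[0.95, 0.25], [0.40, 1.00]]
(I − A)⁻¹ = adj(I−A) / det(I−A) ≈
  [   1.1176     0.2941]
  [   0.4706     1.1765]
Δx = (I − A)⁻¹ Δd with Δd having +60 in the Leather component and 0 elsewhere.
So Δx_L = L_LL · (+60), where L_LL = adj(I−A)_LL / det(I−A) = 1.00 / 0.8500.
Δx_L = 1.00 × (+60) / 0.8500 = 60.00 / 0.8500 ≈ 70.59.

Δx_L = 70.59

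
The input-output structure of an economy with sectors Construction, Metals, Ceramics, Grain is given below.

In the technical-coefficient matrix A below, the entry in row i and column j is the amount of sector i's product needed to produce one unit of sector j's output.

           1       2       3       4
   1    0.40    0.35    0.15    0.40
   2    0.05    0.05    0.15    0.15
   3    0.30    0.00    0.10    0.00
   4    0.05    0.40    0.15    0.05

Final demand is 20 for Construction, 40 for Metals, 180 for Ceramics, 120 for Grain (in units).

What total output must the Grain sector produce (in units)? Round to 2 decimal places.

I − A =
  [   0.60    -0.35    -0.15    -0.40]
  [  -0.05     0.95    -0.15    -0.15]
  [  -0.30     0.00     0.90     0.00]
  [  -0.05    -0.40    -0.15     0.95]
Compute the cofactors C_ij = (−1)^(i+j)·(3×3 minor ij) of I−A; the adjugate is their transpose:
adj(I−A) = Cᵀ =
  [ 0.758250   0.443250   0.265125   0.389250]
  [ 0.099000   0.434250   0.107250   0.110250]
  [ 0.252750   0.147750   0.459250   0.129750]
  [ 0.121500   0.229500   0.131625   0.438750]
det(I−A) = Σ_j (I−A)_1j·C_1j = (0.60)(0.758250) + (-0.35)(0.099000) + (-0.15)(0.252750) + (-0.40)(0.121500) = 0.3337875
(I − A)⁻¹ = adj(I−A) / det(I−A) ≈
  [   2.2717     1.3279     0.7943     1.1662]
  [   0.2966     1.3010     0.3213     0.3303]
  [   0.7572     0.4426     1.3759     0.3887]
  [   0.3640     0.6876     0.3943     1.3145]
x = (I − A)⁻¹ d = adj(I−A)·d / det(I−A), with det(I−A) = 0.3337875:
  x_1 = (0.758250·20 + 0.443250·40 + 0.265125·180 + 0.389250·120) / 0.3337875 = 127.3275 / 0.3337875 ≈ 381.46
  x_2 = (0.099000·20 + 0.434250·40 + 0.107250·180 + 0.110250·120) / 0.3337875 = 51.885 / 0.3337875 ≈ 155.44
  x_3 = (0.252750·20 + 0.147750·40 + 0.459250·180 + 0.129750·120) / 0.3337875 = 109.20 / 0.3337875 ≈ 327.15
  x_4 = (0.121500·20 + 0.229500·40 + 0.131625·180 + 0.438750·120) / 0.3337875 = 87.9525 / 0.3337875 ≈ 263.50

x_4 = 263.50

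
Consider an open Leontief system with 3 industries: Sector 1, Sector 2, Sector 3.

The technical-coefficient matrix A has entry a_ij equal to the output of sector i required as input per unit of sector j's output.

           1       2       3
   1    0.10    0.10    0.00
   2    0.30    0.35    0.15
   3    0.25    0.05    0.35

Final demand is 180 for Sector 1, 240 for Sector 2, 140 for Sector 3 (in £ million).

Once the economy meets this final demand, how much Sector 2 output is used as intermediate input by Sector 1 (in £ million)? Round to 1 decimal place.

z_21 = 79.1

I − A =
  [   0.90    -0.10     0.00]
  [  -0.30     0.65    -0.15]
  [  -0.25    -0.05     0.65]
Cofactors of I−A, C_ij = (−1)^(i+j)·(minor ij) (rows/columns in the sector order above):
  C_11 = (0.65)(0.65) − (-0.15)(-0.05) = 0.4150
  C_12 = −[(-0.30)(0.65) − (-0.15)(-0.25)] = 0.2325
  C_13 = (-0.30)(-0.05) − (0.65)(-0.25) = 0.1775
  C_21 = −[(-0.10)(0.65) − (0.00)(-0.05)] = 0.0650
  C_22 = (0.90)(0.65) − (0.00)(-0.25) = 0.5850
  C_23 = −[(0.90)(-0.05) − (-0.10)(-0.25)] = 0.0700
  C_31 = (-0.10)(-0.15) − (0.00)(0.65) = 0.0150
  C_32 = −[(0.90)(-0.15) − (0.00)(-0.30)] = 0.1350
  C_33 = (0.90)(0.65) − (-0.10)(-0.30) = 0.5550
det(I−A) = Σ_j (I−A)_1j·C_1j = (0.90)(0.4150) + (-0.10)(0.2325) + (0.00)(0.1775) = 0.35025
adj(I−A) = Cᵀ =
  [ 0.4150   0.0650   0.0150]
  [ 0.2325   0.5850   0.1350]
  [ 0.1775   0.0700   0.5550]
(I − A)⁻¹ = adj(I−A) / det(I−A) ≈
  [   1.1849     0.1856     0.0428]
  [   0.6638     1.6702     0.3854]
  [   0.5068     0.1999     1.5846]
First solve x = (I − A)⁻¹ d = adj(I−A)·d / det(I−A); in particular x_1 = (0.4150·180 + 0.0650·240 + 0.0150·140) / 0.35025 = 92.40 / 0.35025 ≈ 263.812.
Intermediate flow from 2 to 1: z_21 = a_21 · x_1 = 0.30 × 92.40 / 0.35025 = 27.72 / 0.35025 ≈ 79.1.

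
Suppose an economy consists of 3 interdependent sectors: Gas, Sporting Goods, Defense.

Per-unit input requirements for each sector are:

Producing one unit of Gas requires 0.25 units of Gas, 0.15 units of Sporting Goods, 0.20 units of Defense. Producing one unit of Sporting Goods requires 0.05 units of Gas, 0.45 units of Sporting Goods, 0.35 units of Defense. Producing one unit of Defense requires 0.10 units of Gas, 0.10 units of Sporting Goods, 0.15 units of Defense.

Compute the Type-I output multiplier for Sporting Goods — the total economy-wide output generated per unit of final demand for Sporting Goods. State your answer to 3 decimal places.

m_2 = 3.217

I − A =
  [   0.75    -0.05    -0.10]
  [  -0.15     0.55    -0.10]
  [  -0.20    -0.35     0.85]
Cofactors of I−A, C_ij = (−1)^(i+j)·(minor ij) (rows/columns in the sector order above):
  C_11 = (0.55)(0.85) − (-0.10)(-0.35) = 0.4325
  C_12 = −[(-0.15)(0.85) − (-0.10)(-0.20)] = 0.1475
  C_13 = (-0.15)(-0.35) − (0.55)(-0.20) = 0.1625
  C_21 = −[(-0.05)(0.85) − (-0.10)(-0.35)] = 0.0775
  C_22 = (0.75)(0.85) − (-0.10)(-0.20) = 0.6175
  C_23 = −[(0.75)(-0.35) − (-0.05)(-0.20)] = 0.2725
  C_31 = (-0.05)(-0.10) − (-0.10)(0.55) = 0.0600
  C_32 = −[(0.75)(-0.10) − (-0.10)(-0.15)] = 0.0900
  C_33 = (0.75)(0.55) − (-0.05)(-0.15) = 0.4050
det(I−A) = Σ_j (I−A)_1j·C_1j = (0.75)(0.4325) + (-0.05)(0.1475) + (-0.10)(0.1625) = 0.30075
adj(I−A) = Cᵀ =
  [ 0.4325   0.0775   0.0600]
  [ 0.1475   0.6175   0.0900]
  [ 0.1625   0.2725   0.4050]
(I − A)⁻¹ = adj(I−A) / det(I−A) ≈
  [   1.4381     0.2577     0.1995]
  [   0.4904     2.0532     0.2993]
  [   0.5403     0.9061     1.3466]
The output multiplier for sector j is the column-j sum of the Leontief inverse (I − A)⁻¹ = adj(I−A) / det(I−A).
Column 2 of adj(I−A): (0.0775, 0.6175, 0.2725); det(I−A) = 0.30075.
m_2 = (0.0775 + 0.6175 + 0.2725) / 0.30075 = 0.9675 / 0.30075 ≈ 3.217.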